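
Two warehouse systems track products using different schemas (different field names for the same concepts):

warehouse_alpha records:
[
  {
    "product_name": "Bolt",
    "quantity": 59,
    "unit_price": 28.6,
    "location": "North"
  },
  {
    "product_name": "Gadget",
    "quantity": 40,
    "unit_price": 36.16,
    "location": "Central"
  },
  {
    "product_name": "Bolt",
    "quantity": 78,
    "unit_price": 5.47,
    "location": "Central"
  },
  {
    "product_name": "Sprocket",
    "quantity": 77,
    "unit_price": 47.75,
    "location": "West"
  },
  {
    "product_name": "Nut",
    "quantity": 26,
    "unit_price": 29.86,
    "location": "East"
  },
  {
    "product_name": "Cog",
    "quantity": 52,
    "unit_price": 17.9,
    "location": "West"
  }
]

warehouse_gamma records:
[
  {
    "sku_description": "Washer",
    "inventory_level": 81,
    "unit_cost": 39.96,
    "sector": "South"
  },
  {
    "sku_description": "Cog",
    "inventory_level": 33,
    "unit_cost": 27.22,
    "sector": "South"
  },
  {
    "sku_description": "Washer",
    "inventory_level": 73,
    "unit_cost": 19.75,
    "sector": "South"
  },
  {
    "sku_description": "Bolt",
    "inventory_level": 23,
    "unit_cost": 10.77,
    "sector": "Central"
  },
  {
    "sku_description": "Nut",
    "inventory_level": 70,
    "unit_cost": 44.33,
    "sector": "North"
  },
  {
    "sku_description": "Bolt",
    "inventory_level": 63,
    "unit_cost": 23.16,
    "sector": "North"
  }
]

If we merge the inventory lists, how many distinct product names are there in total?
6

Schema mapping: "product_name" (warehouse_alpha) = "sku_description" (warehouse_gamma) = product name

Products in warehouse_alpha: ['Bolt', 'Cog', 'Gadget', 'Nut', 'Sprocket']
Products in warehouse_gamma: ['Bolt', 'Cog', 'Nut', 'Washer']

Union (unique products): ['Bolt', 'Cog', 'Gadget', 'Nut', 'Sprocket', 'Washer']
Count: 6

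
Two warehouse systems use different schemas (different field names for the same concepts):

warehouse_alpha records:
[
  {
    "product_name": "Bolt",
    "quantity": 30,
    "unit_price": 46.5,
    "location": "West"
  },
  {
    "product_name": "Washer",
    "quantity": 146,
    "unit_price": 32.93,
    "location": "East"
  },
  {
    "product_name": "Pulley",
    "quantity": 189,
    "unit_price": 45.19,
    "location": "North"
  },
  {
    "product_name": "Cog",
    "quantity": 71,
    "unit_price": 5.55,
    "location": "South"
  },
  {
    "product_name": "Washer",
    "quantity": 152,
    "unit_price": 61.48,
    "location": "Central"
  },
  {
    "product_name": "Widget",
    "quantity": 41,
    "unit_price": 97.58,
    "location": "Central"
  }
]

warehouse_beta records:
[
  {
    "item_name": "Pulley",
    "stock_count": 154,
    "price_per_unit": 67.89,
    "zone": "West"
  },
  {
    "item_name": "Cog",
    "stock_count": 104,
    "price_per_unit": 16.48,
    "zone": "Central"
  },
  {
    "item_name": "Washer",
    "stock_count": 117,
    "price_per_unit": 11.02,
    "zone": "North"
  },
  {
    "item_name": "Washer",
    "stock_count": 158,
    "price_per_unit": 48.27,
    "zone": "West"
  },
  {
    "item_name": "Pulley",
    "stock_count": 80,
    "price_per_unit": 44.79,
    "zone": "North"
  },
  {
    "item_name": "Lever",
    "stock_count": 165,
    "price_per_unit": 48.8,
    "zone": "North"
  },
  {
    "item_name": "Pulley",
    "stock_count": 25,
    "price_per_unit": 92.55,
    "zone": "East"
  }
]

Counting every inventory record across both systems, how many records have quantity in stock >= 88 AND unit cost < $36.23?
3

Schema mappings:
- "quantity" (warehouse_alpha) = "stock_count" (warehouse_beta) = quantity
- "unit_price" (warehouse_alpha) = "price_per_unit" (warehouse_beta) = unit cost

Records meeting both conditions in warehouse_alpha: 1
Records meeting both conditions in warehouse_beta: 2

Total: 1 + 2 = 3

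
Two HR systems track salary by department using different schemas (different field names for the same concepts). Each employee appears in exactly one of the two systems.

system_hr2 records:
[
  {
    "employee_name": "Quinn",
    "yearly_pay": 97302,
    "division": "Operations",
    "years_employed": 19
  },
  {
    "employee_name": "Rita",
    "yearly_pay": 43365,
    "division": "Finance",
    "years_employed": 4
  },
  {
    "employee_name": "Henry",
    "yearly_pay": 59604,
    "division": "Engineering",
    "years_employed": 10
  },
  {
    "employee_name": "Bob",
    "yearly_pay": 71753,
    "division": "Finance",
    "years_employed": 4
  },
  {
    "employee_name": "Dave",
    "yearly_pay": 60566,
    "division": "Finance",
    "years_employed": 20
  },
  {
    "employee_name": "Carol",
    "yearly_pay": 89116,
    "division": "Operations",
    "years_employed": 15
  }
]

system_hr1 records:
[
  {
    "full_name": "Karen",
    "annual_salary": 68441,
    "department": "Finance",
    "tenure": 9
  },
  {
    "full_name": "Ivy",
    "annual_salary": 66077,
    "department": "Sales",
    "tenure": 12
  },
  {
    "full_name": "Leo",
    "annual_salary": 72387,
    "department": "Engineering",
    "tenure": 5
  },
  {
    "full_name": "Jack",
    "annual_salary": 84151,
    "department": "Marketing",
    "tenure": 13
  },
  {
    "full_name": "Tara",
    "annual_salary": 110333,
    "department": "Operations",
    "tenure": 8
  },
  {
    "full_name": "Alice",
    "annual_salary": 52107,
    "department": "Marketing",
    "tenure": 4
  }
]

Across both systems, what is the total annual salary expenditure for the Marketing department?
136258

Schema mappings:
- "division" (system_hr2) = "department" (system_hr1) = department
- "yearly_pay" (system_hr2) = "annual_salary" (system_hr1) = salary

Marketing salaries from system_hr2: 0
Marketing salaries from system_hr1: 136258

Total: 0 + 136258 = 136258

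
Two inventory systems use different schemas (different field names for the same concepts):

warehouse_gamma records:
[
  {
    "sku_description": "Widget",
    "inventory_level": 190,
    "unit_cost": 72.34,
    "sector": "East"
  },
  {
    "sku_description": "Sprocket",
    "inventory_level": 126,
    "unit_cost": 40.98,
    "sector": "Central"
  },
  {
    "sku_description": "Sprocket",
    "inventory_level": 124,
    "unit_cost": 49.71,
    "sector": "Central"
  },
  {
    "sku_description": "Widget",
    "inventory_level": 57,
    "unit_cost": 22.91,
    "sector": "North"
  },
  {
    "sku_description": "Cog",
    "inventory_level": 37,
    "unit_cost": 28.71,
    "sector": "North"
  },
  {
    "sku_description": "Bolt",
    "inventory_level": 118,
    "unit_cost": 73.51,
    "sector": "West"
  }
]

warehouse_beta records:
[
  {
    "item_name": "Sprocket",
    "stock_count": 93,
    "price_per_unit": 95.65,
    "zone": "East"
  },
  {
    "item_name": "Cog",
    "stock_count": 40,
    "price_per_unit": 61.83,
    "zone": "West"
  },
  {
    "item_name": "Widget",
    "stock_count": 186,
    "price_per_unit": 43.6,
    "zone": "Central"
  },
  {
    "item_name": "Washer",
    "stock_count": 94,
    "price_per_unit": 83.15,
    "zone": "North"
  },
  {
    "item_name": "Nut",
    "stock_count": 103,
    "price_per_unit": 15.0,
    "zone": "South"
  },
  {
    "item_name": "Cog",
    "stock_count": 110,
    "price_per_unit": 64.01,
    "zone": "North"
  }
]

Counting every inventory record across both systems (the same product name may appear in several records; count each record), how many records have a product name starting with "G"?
0

Schema mapping: "sku_description" (warehouse_gamma) = "item_name" (warehouse_beta) = product name

Records with product name starting with "G" in warehouse_gamma: 0
Records with product name starting with "G" in warehouse_beta: 0

Total: 0 + 0 = 0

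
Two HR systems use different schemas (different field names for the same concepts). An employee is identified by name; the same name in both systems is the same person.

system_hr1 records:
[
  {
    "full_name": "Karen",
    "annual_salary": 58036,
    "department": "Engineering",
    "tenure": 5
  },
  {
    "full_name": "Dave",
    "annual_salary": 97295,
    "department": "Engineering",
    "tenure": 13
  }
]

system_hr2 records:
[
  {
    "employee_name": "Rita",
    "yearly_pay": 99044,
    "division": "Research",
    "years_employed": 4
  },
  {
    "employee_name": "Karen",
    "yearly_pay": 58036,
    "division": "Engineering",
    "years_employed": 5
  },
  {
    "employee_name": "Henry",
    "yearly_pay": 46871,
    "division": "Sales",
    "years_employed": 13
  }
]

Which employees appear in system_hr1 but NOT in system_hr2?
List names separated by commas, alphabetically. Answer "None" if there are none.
Dave

Schema mapping: "full_name" (system_hr1) = "employee_name" (system_hr2) = employee name

Names in system_hr1: ['Dave', 'Karen']
Names in system_hr2: ['Henry', 'Karen', 'Rita']

In system_hr1 but not system_hr2: ['Dave']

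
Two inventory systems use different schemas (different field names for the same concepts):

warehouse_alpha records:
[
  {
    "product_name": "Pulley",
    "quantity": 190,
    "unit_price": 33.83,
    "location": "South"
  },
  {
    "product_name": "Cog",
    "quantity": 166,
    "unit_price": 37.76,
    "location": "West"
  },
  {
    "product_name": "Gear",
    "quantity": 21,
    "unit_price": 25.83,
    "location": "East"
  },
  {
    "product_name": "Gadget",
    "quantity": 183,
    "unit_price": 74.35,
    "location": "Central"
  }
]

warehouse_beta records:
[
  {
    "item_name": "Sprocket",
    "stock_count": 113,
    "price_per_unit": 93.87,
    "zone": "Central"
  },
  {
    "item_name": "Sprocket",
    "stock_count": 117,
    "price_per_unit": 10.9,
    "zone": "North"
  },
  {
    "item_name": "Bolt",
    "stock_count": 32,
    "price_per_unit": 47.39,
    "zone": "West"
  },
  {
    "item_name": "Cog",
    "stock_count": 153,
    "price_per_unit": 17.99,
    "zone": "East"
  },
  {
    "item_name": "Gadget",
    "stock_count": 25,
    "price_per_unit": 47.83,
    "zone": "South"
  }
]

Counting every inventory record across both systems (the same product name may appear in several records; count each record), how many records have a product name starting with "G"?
3

Schema mapping: "product_name" (warehouse_alpha) = "item_name" (warehouse_beta) = product name

Records with product name starting with "G" in warehouse_alpha: 2
Records with product name starting with "G" in warehouse_beta: 1

Total: 2 + 1 = 3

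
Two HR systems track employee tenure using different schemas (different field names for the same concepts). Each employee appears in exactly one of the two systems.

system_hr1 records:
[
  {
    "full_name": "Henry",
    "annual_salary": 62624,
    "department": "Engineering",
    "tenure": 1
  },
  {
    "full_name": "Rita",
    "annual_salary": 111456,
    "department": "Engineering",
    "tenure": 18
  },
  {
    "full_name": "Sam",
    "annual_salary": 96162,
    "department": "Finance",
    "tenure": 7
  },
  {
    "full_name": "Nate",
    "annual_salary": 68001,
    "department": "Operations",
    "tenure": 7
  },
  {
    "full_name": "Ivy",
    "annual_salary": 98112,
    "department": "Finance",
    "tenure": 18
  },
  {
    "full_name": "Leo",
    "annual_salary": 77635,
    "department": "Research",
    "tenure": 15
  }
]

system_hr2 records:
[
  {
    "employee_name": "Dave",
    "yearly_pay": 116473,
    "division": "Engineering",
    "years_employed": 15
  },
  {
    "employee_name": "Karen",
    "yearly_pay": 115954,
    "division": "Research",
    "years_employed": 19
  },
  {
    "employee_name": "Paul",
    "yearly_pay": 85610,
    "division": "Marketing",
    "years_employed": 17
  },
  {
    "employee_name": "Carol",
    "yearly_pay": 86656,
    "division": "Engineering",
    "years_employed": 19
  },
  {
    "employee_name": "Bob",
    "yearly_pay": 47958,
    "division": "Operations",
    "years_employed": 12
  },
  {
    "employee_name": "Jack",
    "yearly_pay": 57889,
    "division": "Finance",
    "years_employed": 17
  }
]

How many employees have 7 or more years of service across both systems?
11

Reconcile schemas: "tenure" (system_hr1) = "years_employed" (system_hr2) = years of service

From system_hr1: 5 employees with >= 7 years
From system_hr2: 6 employees with >= 7 years

Total: 5 + 6 = 11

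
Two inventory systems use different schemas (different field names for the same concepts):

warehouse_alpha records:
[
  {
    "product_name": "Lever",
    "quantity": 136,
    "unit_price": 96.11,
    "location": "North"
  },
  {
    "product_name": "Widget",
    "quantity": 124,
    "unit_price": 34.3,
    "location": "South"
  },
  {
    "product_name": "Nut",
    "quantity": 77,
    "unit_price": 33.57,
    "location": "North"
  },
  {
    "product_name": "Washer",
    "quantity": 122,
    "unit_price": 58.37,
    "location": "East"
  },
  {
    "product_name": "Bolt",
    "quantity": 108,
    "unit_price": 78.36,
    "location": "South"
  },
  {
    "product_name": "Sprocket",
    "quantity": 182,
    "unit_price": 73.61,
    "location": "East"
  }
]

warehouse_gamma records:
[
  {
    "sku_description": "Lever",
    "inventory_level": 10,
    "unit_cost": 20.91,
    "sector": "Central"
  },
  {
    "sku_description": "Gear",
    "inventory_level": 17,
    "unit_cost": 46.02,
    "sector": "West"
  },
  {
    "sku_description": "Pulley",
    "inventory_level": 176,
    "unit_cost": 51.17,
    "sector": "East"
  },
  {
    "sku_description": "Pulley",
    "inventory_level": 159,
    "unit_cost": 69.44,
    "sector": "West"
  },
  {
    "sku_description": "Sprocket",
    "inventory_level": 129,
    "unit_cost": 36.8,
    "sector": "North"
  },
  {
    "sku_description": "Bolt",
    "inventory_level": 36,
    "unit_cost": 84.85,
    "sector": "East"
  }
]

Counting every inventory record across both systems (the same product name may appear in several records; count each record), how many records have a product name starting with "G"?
1

Schema mapping: "product_name" (warehouse_alpha) = "sku_description" (warehouse_gamma) = product name

Records with product name starting with "G" in warehouse_alpha: 0
Records with product name starting with "G" in warehouse_gamma: 1

Total: 0 + 1 = 1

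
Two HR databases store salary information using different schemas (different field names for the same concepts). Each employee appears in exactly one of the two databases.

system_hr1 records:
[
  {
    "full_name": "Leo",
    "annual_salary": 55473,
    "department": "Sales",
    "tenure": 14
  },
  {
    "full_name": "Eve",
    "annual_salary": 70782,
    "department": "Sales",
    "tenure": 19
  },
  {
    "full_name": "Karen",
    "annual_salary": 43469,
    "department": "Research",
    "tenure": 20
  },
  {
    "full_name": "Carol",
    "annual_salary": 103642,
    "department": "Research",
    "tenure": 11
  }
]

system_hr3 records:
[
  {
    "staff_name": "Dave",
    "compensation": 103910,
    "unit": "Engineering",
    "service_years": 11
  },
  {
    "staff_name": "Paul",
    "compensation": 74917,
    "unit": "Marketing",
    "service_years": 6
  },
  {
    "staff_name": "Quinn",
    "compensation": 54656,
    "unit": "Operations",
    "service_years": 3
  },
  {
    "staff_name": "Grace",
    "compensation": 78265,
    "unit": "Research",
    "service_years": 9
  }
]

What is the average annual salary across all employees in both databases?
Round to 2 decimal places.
73139.25

Schema mapping: "annual_salary" (system_hr1) = "compensation" (system_hr3) = annual salary

All salaries: [55473, 70782, 43469, 103642, 103910, 74917, 54656, 78265]
Sum: 585114
Count: 8
Average: 585114 / 8 = 73139.25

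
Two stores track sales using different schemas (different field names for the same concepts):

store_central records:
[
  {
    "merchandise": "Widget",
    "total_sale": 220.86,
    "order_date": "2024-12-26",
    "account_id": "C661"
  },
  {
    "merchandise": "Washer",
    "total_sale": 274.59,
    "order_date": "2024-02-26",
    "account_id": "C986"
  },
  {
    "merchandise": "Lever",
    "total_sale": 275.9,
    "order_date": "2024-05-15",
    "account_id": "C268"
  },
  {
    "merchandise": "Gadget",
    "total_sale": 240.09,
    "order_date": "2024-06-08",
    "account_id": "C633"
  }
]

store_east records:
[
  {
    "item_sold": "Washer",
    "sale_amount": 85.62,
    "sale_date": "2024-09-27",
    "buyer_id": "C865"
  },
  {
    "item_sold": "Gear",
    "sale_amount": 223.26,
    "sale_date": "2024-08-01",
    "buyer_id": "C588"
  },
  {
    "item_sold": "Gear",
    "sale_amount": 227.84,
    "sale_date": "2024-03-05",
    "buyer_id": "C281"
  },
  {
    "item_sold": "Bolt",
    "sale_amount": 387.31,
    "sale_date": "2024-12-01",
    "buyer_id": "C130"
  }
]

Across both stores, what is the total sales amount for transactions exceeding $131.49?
1849.85

Schema mapping: "total_sale" (store_central) = "sale_amount" (store_east) = sale amount

Sum of sales > $131.49 in store_central: 1011.44
Sum of sales > $131.49 in store_east: 838.41

Total: 1011.44 + 838.41 = 1849.85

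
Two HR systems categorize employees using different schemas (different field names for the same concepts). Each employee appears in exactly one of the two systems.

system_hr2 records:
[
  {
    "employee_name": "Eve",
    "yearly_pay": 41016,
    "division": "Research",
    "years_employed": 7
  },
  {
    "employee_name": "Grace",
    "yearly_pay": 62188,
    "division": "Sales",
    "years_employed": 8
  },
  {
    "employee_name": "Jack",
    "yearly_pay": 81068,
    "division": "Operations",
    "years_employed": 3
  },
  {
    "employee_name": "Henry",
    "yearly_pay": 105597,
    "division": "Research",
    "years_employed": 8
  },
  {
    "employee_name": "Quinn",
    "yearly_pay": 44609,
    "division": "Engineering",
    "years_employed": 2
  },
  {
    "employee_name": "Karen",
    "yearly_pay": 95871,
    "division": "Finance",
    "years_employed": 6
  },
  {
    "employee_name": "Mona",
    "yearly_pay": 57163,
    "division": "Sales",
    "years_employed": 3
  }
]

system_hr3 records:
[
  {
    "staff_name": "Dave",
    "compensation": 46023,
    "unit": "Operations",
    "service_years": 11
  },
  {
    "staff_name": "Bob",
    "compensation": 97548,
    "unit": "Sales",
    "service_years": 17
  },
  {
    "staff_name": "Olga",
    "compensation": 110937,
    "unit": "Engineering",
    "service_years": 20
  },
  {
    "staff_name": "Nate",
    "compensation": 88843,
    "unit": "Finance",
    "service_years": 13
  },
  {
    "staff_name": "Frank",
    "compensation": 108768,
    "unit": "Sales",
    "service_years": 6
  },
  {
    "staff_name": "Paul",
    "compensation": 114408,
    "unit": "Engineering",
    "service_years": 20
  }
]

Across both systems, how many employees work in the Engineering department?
3

Schema mapping: "division" (system_hr2) = "unit" (system_hr3) = department

Engineering employees in system_hr2: 1
Engineering employees in system_hr3: 2

Total in Engineering: 1 + 2 = 3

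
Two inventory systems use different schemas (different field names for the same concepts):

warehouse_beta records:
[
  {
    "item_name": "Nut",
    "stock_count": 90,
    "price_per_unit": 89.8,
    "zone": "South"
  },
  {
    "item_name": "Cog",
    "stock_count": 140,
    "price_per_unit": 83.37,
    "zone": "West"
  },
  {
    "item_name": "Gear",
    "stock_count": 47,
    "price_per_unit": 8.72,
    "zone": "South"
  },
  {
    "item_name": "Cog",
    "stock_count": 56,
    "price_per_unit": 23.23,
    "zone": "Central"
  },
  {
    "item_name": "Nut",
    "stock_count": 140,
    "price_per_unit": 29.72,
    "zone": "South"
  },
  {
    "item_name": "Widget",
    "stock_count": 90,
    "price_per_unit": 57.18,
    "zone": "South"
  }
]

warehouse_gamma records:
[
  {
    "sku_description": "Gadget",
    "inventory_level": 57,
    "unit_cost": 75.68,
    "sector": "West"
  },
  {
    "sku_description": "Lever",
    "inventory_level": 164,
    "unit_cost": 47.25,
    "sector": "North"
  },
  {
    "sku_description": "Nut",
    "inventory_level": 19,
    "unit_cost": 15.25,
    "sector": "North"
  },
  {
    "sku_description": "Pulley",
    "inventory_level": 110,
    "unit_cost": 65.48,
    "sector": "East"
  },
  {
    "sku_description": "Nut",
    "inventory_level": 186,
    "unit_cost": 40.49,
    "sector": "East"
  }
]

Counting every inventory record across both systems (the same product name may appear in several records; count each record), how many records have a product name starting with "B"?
0

Schema mapping: "item_name" (warehouse_beta) = "sku_description" (warehouse_gamma) = product name

Records with product name starting with "B" in warehouse_beta: 0
Records with product name starting with "B" in warehouse_gamma: 0

Total: 0 + 0 = 0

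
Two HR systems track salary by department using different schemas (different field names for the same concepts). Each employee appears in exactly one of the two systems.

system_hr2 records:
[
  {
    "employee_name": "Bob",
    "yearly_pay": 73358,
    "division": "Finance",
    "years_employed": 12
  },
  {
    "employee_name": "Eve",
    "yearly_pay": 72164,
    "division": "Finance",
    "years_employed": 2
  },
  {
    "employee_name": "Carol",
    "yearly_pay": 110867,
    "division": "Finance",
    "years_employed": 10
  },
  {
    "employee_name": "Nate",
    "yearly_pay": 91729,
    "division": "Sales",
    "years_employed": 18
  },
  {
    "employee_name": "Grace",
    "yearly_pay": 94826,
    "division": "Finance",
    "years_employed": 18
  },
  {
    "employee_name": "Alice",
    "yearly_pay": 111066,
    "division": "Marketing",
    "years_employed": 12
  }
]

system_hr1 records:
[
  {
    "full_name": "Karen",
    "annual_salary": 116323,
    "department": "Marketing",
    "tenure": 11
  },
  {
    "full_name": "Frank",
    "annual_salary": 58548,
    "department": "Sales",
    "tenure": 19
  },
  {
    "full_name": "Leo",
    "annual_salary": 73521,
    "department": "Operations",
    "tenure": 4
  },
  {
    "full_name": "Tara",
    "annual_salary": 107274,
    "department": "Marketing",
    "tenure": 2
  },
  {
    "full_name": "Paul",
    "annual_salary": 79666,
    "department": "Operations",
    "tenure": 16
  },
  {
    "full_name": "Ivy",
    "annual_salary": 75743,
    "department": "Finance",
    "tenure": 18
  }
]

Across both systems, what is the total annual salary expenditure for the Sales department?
150277

Schema mappings:
- "division" (system_hr2) = "department" (system_hr1) = department
- "yearly_pay" (system_hr2) = "annual_salary" (system_hr1) = salary

Sales salaries from system_hr2: 91729
Sales salaries from system_hr1: 58548

Total: 91729 + 58548 = 150277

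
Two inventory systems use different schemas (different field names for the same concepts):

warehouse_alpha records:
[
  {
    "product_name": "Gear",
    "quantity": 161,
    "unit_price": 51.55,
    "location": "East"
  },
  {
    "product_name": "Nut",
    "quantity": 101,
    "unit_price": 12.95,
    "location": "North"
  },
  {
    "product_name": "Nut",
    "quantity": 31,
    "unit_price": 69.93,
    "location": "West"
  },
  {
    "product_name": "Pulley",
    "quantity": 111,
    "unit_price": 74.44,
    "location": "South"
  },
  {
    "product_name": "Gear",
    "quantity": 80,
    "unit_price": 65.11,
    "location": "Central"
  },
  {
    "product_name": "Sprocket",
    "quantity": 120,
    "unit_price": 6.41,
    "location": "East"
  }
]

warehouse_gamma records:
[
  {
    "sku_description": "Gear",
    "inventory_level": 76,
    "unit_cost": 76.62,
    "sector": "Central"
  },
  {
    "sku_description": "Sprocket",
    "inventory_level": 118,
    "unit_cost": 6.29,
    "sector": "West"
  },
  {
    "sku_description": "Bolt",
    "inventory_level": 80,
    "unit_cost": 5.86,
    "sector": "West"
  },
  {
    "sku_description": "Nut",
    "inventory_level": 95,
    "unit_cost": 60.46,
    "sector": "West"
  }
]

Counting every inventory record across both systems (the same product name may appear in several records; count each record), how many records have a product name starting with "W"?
0

Schema mapping: "product_name" (warehouse_alpha) = "sku_description" (warehouse_gamma) = product name

Records with product name starting with "W" in warehouse_alpha: 0
Records with product name starting with "W" in warehouse_gamma: 0

Total: 0 + 0 = 0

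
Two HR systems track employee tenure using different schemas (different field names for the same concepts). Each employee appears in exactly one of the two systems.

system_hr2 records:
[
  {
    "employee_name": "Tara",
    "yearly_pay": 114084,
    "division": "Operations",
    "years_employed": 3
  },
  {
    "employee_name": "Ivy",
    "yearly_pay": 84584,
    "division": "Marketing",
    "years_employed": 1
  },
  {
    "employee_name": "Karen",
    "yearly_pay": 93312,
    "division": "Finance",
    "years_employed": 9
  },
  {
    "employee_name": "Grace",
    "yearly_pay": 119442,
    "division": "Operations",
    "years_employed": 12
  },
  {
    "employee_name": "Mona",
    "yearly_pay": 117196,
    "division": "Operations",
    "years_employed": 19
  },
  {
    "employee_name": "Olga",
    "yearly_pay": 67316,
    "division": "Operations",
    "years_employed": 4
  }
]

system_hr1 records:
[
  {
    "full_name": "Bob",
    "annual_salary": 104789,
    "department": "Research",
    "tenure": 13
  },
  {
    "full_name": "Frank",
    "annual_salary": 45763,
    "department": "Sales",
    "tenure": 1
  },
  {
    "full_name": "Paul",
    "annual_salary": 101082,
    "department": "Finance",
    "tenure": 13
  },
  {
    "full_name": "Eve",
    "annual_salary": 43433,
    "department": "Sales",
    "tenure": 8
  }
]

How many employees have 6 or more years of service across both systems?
6

Reconcile schemas: "years_employed" (system_hr2) = "tenure" (system_hr1) = years of service

From system_hr2: 3 employees with >= 6 years
From system_hr1: 3 employees with >= 6 years

Total: 3 + 3 = 6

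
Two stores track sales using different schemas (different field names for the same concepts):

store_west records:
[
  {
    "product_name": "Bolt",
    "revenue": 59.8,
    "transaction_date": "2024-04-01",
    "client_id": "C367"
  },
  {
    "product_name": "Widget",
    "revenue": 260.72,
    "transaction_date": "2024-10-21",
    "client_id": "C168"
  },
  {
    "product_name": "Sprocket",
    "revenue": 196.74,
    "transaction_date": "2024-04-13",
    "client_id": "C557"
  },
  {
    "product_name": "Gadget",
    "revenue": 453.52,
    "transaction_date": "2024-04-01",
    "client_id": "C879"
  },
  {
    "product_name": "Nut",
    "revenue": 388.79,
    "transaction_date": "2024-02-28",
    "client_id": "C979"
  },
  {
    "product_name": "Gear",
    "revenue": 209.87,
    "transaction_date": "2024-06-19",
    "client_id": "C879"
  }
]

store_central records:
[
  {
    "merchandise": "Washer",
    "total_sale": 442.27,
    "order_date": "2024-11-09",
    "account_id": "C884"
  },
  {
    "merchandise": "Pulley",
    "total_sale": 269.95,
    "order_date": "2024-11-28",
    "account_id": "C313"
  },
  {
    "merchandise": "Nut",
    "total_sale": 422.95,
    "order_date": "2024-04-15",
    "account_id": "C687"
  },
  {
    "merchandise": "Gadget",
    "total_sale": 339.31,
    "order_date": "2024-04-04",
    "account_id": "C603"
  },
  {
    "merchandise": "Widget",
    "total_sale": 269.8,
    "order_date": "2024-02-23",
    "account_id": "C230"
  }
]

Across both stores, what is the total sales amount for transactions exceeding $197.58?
3057.18

Schema mapping: "revenue" (store_west) = "total_sale" (store_central) = sale amount

Sum of sales > $197.58 in store_west: 1312.9
Sum of sales > $197.58 in store_central: 1744.28

Total: 1312.9 + 1744.28 = 3057.18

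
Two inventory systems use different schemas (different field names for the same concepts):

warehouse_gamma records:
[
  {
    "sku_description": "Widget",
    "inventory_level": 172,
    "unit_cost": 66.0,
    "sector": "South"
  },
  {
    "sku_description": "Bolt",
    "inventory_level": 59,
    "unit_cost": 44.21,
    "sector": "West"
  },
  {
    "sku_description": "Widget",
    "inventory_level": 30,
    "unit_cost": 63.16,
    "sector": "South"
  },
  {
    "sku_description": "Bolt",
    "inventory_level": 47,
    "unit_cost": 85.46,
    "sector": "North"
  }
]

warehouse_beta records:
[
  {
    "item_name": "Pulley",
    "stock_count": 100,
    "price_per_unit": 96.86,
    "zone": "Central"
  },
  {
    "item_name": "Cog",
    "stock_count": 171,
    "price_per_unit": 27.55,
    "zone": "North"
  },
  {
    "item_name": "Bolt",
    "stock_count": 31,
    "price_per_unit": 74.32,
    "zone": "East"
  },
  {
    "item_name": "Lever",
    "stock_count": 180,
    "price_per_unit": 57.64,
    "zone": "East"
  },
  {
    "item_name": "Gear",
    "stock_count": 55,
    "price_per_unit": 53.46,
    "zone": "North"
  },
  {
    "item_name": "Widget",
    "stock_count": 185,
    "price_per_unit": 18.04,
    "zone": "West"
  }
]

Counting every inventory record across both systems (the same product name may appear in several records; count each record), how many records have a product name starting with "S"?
0

Schema mapping: "sku_description" (warehouse_gamma) = "item_name" (warehouse_beta) = product name

Records with product name starting with "S" in warehouse_gamma: 0
Records with product name starting with "S" in warehouse_beta: 0

Total: 0 + 0 = 0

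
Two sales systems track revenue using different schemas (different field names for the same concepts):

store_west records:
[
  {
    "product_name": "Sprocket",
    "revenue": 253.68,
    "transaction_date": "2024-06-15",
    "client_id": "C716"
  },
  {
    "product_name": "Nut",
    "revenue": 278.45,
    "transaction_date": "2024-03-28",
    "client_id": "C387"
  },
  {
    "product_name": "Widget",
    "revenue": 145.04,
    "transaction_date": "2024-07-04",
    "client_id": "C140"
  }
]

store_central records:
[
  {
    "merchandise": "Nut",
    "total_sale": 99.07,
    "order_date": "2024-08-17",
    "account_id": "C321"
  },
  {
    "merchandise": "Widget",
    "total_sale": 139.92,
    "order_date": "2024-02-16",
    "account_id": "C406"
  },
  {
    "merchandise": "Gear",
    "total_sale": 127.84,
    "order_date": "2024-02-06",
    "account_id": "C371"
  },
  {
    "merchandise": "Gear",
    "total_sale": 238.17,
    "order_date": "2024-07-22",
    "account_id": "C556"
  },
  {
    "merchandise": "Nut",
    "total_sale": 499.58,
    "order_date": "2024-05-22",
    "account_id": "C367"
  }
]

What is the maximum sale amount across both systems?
499.58

Reconcile: "revenue" (store_west) = "total_sale" (store_central) = sale amount

Maximum in store_west: 278.45
Maximum in store_central: 499.58

Overall maximum: max(278.45, 499.58) = 499.58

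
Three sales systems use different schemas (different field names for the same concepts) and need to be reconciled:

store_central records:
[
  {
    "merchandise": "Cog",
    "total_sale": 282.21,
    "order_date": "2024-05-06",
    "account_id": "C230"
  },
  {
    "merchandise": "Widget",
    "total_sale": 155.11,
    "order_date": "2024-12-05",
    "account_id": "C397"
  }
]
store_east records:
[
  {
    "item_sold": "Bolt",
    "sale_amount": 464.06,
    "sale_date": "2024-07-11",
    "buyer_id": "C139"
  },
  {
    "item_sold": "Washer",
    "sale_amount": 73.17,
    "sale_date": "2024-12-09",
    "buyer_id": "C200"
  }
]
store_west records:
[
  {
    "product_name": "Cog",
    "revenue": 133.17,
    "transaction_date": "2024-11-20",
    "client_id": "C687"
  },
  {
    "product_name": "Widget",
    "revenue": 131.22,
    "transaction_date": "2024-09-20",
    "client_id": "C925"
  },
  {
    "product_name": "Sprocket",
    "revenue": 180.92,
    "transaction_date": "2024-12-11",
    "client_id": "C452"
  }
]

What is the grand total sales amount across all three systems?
1419.86

Schema reconciliation - all amount fields map to sale amount:

store_central (total_sale): 437.32
store_east (sale_amount): 537.23
store_west (revenue): 445.31

Grand total: 1419.86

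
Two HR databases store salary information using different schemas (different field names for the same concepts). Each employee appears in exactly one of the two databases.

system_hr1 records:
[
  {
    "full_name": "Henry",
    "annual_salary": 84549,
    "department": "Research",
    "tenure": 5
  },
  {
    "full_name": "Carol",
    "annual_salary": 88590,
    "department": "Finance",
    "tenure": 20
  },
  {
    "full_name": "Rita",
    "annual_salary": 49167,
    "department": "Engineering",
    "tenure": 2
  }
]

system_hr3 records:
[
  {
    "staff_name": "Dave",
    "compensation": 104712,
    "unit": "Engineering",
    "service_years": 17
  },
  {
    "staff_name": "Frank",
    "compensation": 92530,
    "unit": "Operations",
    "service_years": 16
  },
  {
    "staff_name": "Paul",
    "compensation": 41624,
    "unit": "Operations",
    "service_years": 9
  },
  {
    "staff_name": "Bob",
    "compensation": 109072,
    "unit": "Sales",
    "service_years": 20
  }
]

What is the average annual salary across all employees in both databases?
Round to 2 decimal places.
81463.43

Schema mapping: "annual_salary" (system_hr1) = "compensation" (system_hr3) = annual salary

All salaries: [84549, 88590, 49167, 104712, 92530, 41624, 109072]
Sum: 570244
Count: 7
Average: 570244 / 7 = 81463.43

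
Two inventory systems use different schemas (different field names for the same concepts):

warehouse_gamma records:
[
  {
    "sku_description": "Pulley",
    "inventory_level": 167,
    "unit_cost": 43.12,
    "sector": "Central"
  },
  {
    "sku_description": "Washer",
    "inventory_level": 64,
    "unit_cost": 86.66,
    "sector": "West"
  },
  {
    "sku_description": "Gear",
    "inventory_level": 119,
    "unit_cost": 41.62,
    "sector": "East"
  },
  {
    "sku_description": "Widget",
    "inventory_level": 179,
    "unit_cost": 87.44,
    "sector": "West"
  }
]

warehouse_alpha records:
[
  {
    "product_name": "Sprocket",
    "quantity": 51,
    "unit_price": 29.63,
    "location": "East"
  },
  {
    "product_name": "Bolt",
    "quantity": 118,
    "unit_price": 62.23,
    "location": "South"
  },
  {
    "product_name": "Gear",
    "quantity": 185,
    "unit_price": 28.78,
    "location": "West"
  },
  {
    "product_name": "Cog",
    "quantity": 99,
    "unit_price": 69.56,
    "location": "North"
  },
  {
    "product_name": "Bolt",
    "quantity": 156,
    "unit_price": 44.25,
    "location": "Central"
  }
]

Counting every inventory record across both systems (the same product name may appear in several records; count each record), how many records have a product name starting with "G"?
2

Schema mapping: "sku_description" (warehouse_gamma) = "product_name" (warehouse_alpha) = product name

Records with product name starting with "G" in warehouse_gamma: 1
Records with product name starting with "G" in warehouse_alpha: 1

Total: 1 + 1 = 2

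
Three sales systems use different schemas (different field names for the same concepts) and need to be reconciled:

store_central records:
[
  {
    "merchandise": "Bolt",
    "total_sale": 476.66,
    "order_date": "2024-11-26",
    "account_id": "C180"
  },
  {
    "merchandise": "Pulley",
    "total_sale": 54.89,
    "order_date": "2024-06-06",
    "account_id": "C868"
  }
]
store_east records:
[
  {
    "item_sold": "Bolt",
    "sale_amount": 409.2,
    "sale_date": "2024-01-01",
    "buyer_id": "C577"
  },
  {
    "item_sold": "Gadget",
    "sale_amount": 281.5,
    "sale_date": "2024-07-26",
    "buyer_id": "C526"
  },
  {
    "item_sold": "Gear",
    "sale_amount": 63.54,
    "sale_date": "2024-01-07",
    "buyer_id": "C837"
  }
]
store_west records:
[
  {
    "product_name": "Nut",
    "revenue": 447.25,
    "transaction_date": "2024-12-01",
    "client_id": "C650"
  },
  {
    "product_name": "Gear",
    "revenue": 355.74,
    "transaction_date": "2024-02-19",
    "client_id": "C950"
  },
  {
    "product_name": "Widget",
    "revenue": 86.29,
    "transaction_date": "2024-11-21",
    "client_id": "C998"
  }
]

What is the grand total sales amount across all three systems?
2175.07

Schema reconciliation - all amount fields map to sale amount:

store_central (total_sale): 531.55
store_east (sale_amount): 754.24
store_west (revenue): 889.28

Grand total: 2175.07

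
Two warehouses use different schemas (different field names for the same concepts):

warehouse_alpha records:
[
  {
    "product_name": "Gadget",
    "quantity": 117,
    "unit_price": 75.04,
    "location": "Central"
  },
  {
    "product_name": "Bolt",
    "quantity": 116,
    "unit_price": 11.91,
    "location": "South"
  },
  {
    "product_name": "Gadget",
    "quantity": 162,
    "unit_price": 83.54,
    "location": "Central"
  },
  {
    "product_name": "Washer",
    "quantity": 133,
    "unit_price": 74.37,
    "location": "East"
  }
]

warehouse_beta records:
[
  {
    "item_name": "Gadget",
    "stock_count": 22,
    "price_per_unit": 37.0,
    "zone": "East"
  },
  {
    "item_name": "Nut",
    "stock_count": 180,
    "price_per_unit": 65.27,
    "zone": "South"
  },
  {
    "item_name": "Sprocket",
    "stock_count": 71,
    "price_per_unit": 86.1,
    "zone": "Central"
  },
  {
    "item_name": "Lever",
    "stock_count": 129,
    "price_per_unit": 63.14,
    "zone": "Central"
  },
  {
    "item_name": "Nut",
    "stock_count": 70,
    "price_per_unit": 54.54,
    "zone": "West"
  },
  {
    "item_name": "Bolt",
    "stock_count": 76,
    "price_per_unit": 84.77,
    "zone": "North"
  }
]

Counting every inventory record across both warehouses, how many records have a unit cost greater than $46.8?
8

Schema mapping: "unit_price" (warehouse_alpha) = "price_per_unit" (warehouse_beta) = unit cost

Records > $46.8 in warehouse_alpha: 3
Records > $46.8 in warehouse_beta: 5

Total count: 3 + 5 = 8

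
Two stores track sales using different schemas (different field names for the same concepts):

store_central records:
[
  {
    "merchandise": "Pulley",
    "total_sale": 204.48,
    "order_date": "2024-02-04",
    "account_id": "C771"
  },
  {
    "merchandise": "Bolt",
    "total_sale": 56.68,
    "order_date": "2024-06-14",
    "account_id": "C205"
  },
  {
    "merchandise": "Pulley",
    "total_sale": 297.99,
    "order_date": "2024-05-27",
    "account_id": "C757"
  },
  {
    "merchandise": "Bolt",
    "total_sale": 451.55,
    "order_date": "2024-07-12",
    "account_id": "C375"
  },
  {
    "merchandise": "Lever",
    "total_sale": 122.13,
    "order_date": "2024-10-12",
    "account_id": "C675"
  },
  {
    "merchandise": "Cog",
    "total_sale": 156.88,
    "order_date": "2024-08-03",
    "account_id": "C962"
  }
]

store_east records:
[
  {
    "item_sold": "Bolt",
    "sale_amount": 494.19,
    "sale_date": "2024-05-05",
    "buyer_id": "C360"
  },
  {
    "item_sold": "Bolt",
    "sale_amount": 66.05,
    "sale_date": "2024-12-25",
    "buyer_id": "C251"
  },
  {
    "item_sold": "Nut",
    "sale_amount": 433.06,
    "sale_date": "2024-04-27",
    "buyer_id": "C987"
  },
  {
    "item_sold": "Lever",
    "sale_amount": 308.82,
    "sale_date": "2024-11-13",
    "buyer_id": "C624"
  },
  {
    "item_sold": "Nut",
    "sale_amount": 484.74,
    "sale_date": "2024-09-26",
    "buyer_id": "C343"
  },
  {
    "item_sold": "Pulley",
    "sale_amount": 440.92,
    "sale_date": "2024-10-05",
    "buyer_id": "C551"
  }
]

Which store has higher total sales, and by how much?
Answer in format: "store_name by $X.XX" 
store_east by $938.07

Schema mapping: "total_sale" (store_central) = "sale_amount" (store_east) = sale amount

Total for store_central: 1289.71
Total for store_east: 2227.78

Difference: |1289.71 - 2227.78| = 938.07
store_east has higher sales by $938.07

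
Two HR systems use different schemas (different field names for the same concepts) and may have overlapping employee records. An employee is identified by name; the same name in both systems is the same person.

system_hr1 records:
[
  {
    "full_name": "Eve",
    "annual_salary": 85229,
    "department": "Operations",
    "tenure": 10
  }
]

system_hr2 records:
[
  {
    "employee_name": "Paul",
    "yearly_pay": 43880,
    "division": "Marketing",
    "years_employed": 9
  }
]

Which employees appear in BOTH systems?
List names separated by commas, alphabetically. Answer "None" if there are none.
None

Schema mapping: "full_name" (system_hr1) = "employee_name" (system_hr2) = employee name

Names in system_hr1: ['Eve']
Names in system_hr2: ['Paul']

Intersection: None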